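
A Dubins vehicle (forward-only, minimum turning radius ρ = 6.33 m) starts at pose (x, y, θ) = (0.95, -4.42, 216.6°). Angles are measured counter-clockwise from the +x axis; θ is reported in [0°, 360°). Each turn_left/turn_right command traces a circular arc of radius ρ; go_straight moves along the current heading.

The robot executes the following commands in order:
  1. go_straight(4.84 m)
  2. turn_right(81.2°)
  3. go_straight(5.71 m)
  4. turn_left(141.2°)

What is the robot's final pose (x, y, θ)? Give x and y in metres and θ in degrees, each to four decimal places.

set_pose: (x, y, θ) = (0.9500, -4.4200, 216.6000°), ρ = 6.33
go_straight(4.84): x += 4.84·cos θ, y += 4.84·sin θ → (-2.9356, -7.3057, 216.6000°)
turn_right(81.2°): centre at ρ to the right, rotate −81.2° → (-11.1544, -6.7310, 135.4000°)
go_straight(5.71): x += 5.71·cos θ, y += 5.71·sin θ → (-15.2200, -2.7217, 135.4000°)
turn_left(141.2°): centre at ρ to the left, rotate +141.2° → (-25.9527, -7.9564, 276.6000°)

(-25.9527, -7.9564, 276.6000°)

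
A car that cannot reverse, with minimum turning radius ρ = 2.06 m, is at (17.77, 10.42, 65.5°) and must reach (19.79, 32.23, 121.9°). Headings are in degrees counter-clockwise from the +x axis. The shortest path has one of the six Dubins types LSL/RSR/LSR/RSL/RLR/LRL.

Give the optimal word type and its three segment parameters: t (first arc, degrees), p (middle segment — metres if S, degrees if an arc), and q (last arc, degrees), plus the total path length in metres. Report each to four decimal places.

LSL: t = 18.3360°, p = 19.9827 m, q = 38.0640°, L = 22.0105 m

Let ψ = atan2(Δy, Δx) = atan2(21.81, 2.02) = 84.7085° be the start→goal bearing.
Normalize: d = |goal − start| / ρ = 21.903344/2.06 = 10.632692, α = (θ_start − ψ) mod 360° = 340.7915° = 5.947934 rad, β = (θ_goal − ψ) mod 360° = 37.1915° = 0.649115 rad.
Common terms: sin α = -0.329006, cos α = 0.944328, sin β = 0.604481, cos β = 0.796619, cos(α−β) = 0.553392, d² = 113.054129. Work in radians in the unit-radius frame; every candidate has L = ρ·(t + p + q).
LSL: p² = 2 + d² − 2cos(α−β) + 2d(sin α − sin β) = 94.096374; p = √p² = 9.700329; φ = atan2(cos β − cos α, d + sin α − sin β) = -0.015228 rad; t = (φ − α) mod 2π = 0.320023 rad, q = (β − φ) mod 2π = 0.664342 rad → L = 2.06·(0.320023 + 9.700329 + 0.664342) = 2.06·10.684694 = 22.010470 m
RSR: p² = 2 + d² − 2cos(α−β) + 2d(sin β − sin α) = 133.798317; p = √p² = 11.567122; φ = atan2(cos α − cos β, d − sin α + sin β) = 0.012770 rad; t = (α − φ) mod 2π = 5.935164 rad, q = (φ − β) mod 2π = 5.646841 rad → L = 2.06·(5.935164 + 11.567122 + 5.646841) = 2.06·23.149127 = 47.687202 m
LSR: p² = d² − 2 + 2cos(α−β) + 2d(sin α + sin β) = 118.018994; p = √p² = 10.863655; φ = atan2(−cos α − cos β, d + sin α + sin β) − atan2(−2, p) = 0.023796 rad; t = (φ − α) mod 2π = 0.359047 rad, q = (φ − β) mod 2π = 5.657867 rad → L = 2.06·(0.359047 + 10.863655 + 5.657867) = 2.06·16.880568 = 34.773971 m
RSL: p² = d² − 2 + 2cos(α−β) − 2d(sin α + sin β) = 106.302829; p = √p² = 10.310326; φ = atan2(cos α + cos β, d − sin α − sin β) − atan2(2, p) = -0.025067 rad; t = (α − φ) mod 2π = 5.973001 rad, q = (β − φ) mod 2π = 0.674182 rad → L = 2.06·(5.973001 + 10.310326 + 0.674182) = 2.06·16.957510 = 34.932470 m
RLR: c = (6 − d² + 2cos(α−β) + 2d(sin α − sin β))/8 = -15.724790, |c| > 1 → infeasible
LRL: c = (6 − d² + 2cos(α−β) − 2d(sin α − sin β))/8 = -10.762047, |c| > 1 → infeasible
Shortest: LSL with L = 22.010470 m ≈ 22.0105 m
Convert LSL to answer units (arcs ×180/π): t = 0.320023·180/π = 18.3360°, p = ρ·p = 2.06·9.700329 = 19.9827 m, q = 0.664342·180/π = 38.0640°, L = 22.0105 m.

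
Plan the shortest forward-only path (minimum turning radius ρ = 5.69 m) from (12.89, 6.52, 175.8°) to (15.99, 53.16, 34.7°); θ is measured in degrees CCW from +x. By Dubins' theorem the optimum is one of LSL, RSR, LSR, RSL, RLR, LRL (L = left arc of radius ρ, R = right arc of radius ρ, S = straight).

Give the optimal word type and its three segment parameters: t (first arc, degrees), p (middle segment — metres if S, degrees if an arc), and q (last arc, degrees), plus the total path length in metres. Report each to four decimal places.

RSR: t = 95.0696°, p = 36.7674 m, q = 46.0304°, L = 50.7799 m

Let ψ = atan2(Δy, Δx) = atan2(46.64, 3.10) = 86.1973° be the start→goal bearing.
Normalize: d = |goal − start| / ρ = 46.742910/5.69 = 8.214923, α = (θ_start − ψ) mod 360° = 89.6027° = 1.563861 rad, β = (θ_goal − ψ) mod 360° = 308.5027° = 5.384387 rad.
Common terms: sin α = 0.999976, cos α = 0.006935, sin β = -0.782579, cos β = 0.622551, cos(α−β) = -0.778243, d² = 67.484953. Work in radians in the unit-radius frame; every candidate has L = ρ·(t + p + q).
LSL: p² = 2 + d² − 2cos(α−β) + 2d(sin α − sin β) = 100.328546; p = √p² = 10.016414; φ = atan2(cos β − cos α, d + sin α − sin β) = 0.061499 rad; t = (φ − α) mod 2π = 4.780823 rad, q = (β − φ) mod 2π = 5.322888 rad → L = 5.69·(4.780823 + 10.016414 + 5.322888) = 5.69·20.120125 = 114.483510 m
RSR: p² = 2 + d² − 2cos(α−β) + 2d(sin β − sin α) = 41.754333; p = √p² = 6.461759; φ = atan2(cos α − cos β, d − sin α + sin β) = -0.095415 rad; t = (α − φ) mod 2π = 1.659277 rad, q = (φ − β) mod 2π = 0.803383 rad → L = 5.69·(1.659277 + 6.461759 + 0.803383) = 5.69·8.924419 = 50.779944 m
LSR: p² = d² − 2 + 2cos(α−β) + 2d(sin α + sin β) = 67.500261; p = √p² = 8.215854; φ = atan2(−cos α − cos β, d + sin α + sin β) − atan2(−2, p) = 0.164274 rad; t = (φ − α) mod 2π = 4.883598 rad, q = (φ − β) mod 2π = 1.063072 rad → L = 5.69·(4.883598 + 8.215854 + 1.063072) = 5.69·14.162524 = 80.584763 m
RSL: p² = d² − 2 + 2cos(α−β) − 2d(sin α + sin β) = 60.356673; p = √p² = 7.768956; φ = atan2(cos α + cos β, d − sin α − sin β) − atan2(2, p) = -0.173416 rad; t = (α − φ) mod 2π = 1.737277 rad, q = (β − φ) mod 2π = 5.557803 rad → L = 5.69·(1.737277 + 7.768956 + 5.557803) = 5.69·15.064036 = 85.714363 m
RLR: c = (6 − d² + 2cos(α−β) + 2d(sin α − sin β))/8 = -4.219292, |c| > 1 → infeasible
LRL: c = (6 − d² + 2cos(α−β) − 2d(sin α − sin β))/8 = -11.541068, |c| > 1 → infeasible
Shortest: RSR with L = 50.779944 m ≈ 50.7799 m
Convert RSR to answer units (arcs ×180/π): t = 1.659277·180/π = 95.0696°, p = ρ·p = 5.69·6.461759 = 36.7674 m, q = 0.803383·180/π = 46.0304°, L = 50.7799 m.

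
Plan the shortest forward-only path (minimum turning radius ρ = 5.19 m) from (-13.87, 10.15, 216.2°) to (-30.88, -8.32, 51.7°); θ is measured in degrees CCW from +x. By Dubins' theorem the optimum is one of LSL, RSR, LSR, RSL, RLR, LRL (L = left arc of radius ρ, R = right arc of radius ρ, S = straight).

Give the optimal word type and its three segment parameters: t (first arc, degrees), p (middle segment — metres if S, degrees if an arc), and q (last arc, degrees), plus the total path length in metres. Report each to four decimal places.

LSR: t = 37.3177°, p = 21.3196 m, q = 201.8177°, L = 42.9811 m

Let ψ = atan2(Δy, Δx) = atan2(-18.47, -17.01) = -132.6436° be the start→goal bearing.
Normalize: d = |goal − start| / ρ = 25.109381/5.19 = 4.838031, α = (θ_start − ψ) mod 360° = 348.8436° = 6.088470 rad, β = (θ_goal − ψ) mod 360° = 184.3436° = 3.217403 rad.
Common terms: sin α = -0.193488, cos α = 0.981103, sin β = -0.075738, cos β = -0.997128, cos(α−β) = -0.963630, d² = 23.406544. Work in radians in the unit-radius frame; every candidate has L = ρ·(t + p + q).
LSL: p² = 2 + d² − 2cos(α−β) + 2d(sin α − sin β) = 26.194449; p = √p² = 5.118051; φ = atan2(cos β − cos α, d + sin α − sin β) = -0.396856 rad; t = (φ − α) mod 2π = 6.081045 rad, q = (β − φ) mod 2π = 3.614259 rad → L = 5.19·(6.081045 + 5.118051 + 3.614259) = 5.19·14.813355 = 76.881314 m
RSR: p² = 2 + d² − 2cos(α−β) + 2d(sin β − sin α) = 28.473160; p = √p² = 5.336025; φ = atan2(cos α − cos β, d − sin α + sin β) = 0.379796 rad; t = (α − φ) mod 2π = 5.708673 rad, q = (φ − β) mod 2π = 3.445578 rad → L = 5.19·(5.708673 + 5.336025 + 3.445578) = 5.19·14.490277 = 75.204536 m
LSR: p² = d² − 2 + 2cos(α−β) + 2d(sin α + sin β) = 16.874242; p = √p² = 4.107827; φ = atan2(−cos α − cos β, d + sin α + sin β) − atan2(−2, p) = 0.456600 rad; t = (φ − α) mod 2π = 0.651316 rad, q = (φ − β) mod 2π = 3.522383 rad → L = 5.19·(0.651316 + 4.107827 + 3.522383) = 5.19·8.281526 = 42.981119 m
RSL: p² = d² − 2 + 2cos(α−β) − 2d(sin α + sin β) = 22.084324; p = √p² = 4.699396; φ = atan2(cos α + cos β, d − sin α − sin β) − atan2(2, p) = -0.405505 rad; t = (α − φ) mod 2π = 0.210789 rad, q = (β − φ) mod 2π = 3.622908 rad → L = 5.19·(0.210789 + 4.699396 + 3.622908) = 5.19·8.533094 = 44.286756 m
RLR: c = (6 − d² + 2cos(α−β) + 2d(sin α − sin β))/8 = -2.559145, |c| > 1 → infeasible
LRL: c = (6 − d² + 2cos(α−β) − 2d(sin α − sin β))/8 = -2.274306, |c| > 1 → infeasible
Shortest: LSR with L = 42.981119 m ≈ 42.9811 m
Convert LSR to answer units (arcs ×180/π): t = 0.651316·180/π = 37.3177°, p = ρ·p = 5.19·4.107827 = 21.3196 m, q = 3.522383·180/π = 201.8177°, L = 42.9811 m.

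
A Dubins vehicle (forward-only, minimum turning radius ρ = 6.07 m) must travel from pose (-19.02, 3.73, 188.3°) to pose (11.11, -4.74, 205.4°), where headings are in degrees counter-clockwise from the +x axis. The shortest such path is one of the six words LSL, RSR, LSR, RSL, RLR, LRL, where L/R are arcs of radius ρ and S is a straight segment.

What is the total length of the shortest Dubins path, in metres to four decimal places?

Let ψ = atan2(Δy, Δx) = atan2(-8.47, 30.13) = -15.7015° be the start→goal bearing.
Normalize: d = |goal − start| / ρ = 31.297888/6.07 = 5.156159, α = (θ_start − ψ) mod 360° = 204.0015° = 3.560497 rad, β = (θ_goal − ψ) mod 360° = 221.1015° = 3.858949 rad.
Common terms: sin α = -0.406760, cos α = -0.913535, sin β = -0.657395, cos β = -0.753546, cos(α−β) = 0.955793, d² = 26.585981. Work in radians in the unit-radius frame; every candidate has L = ρ·(t + p + q).
LSL: p² = 2 + d² − 2cos(α−β) + 2d(sin α − sin β) = 29.259017; p = √p² = 5.409160; φ = atan2(cos β − cos α, d + sin α − sin β) = 0.029582 rad; t = (φ − α) mod 2π = 2.752269 rad, q = (β − φ) mod 2π = 3.829367 rad → L = 6.07·(2.752269 + 5.409160 + 3.829367) = 6.07·11.990797 = 72.784138 m
RSR: p² = 2 + d² − 2cos(α−β) + 2d(sin β − sin α) = 24.089772; p = √p² = 4.908133; φ = atan2(cos α − cos β, d − sin α + sin β) = -0.032602 rad; t = (α − φ) mod 2π = 3.593100 rad, q = (φ − β) mod 2π = 2.391634 rad → L = 6.07·(3.593100 + 4.908133 + 2.391634) = 6.07·10.892867 = 66.119704 m
LSR: p² = d² − 2 + 2cos(α−β) + 2d(sin α + sin β) = 15.523662; p = √p² = 3.940008; φ = atan2(−cos α − cos β, d + sin α + sin β) − atan2(−2, p) = 0.856589 rad; t = (φ − α) mod 2π = 3.579277 rad, q = (φ − β) mod 2π = 3.280825 rad → L = 6.07·(3.579277 + 3.940008 + 3.280825) = 6.07·10.800110 = 65.556665 m
RSL: p² = d² − 2 + 2cos(α−β) − 2d(sin α + sin β) = 37.471472; p = √p² = 6.121395; φ = atan2(cos α + cos β, d − sin α − sin β) − atan2(2, p) = -0.577642 rad; t = (α − φ) mod 2π = 4.138139 rad, q = (β − φ) mod 2π = 4.436591 rad → L = 6.07·(4.138139 + 6.121395 + 4.436591) = 6.07·14.696124 = 89.205475 m
RLR: c = (6 − d² + 2cos(α−β) + 2d(sin α − sin β))/8 = -2.011222, |c| > 1 → infeasible
LRL: c = (6 − d² + 2cos(α−β) − 2d(sin α − sin β))/8 = -2.657377, |c| > 1 → infeasible
Shortest: LSR with L = 65.556665 m ≈ 65.5567 m

65.5567 m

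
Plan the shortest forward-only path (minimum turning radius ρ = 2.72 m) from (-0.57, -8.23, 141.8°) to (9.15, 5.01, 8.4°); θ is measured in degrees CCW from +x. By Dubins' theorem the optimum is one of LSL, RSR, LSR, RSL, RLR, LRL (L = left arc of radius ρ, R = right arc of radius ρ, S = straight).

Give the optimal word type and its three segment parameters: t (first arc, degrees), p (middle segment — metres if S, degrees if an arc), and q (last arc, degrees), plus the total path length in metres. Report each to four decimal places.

Let ψ = atan2(Δy, Δx) = atan2(13.24, 9.72) = 53.7162° be the start→goal bearing.
Normalize: d = |goal − start| / ρ = 16.424859/2.72 = 6.038551, α = (θ_start − ψ) mod 360° = 88.0838° = 1.537353 rad, β = (θ_goal − ψ) mod 360° = 314.6838° = 5.492269 rad.
Common terms: sin α = 0.999441, cos α = 0.033437, sin β = -0.710998, cos β = 0.703194, cos(α−β) = -0.687088, d² = 36.464100. Work in radians in the unit-radius frame; every candidate has L = ρ·(t + p + q).
LSL: p² = 2 + d² − 2cos(α−β) + 2d(sin α − sin β) = 60.495418; p = √p² = 7.777880; φ = atan2(cos β − cos α, d + sin α − sin β) = 0.086217 rad; t = (φ − α) mod 2π = 4.832050 rad, q = (β − φ) mod 2π = 5.406052 rad → L = 2.72·(4.832050 + 7.777880 + 5.406052) = 2.72·18.015981 = 49.003469 m
RSR: p² = 2 + d² − 2cos(α−β) + 2d(sin β − sin α) = 19.181133; p = √p² = 4.379627; φ = atan2(cos α − cos β, d − sin α + sin β) = -0.153528 rad; t = (α − φ) mod 2π = 1.690881 rad, q = (φ − β) mod 2π = 0.637388 rad → L = 2.72·(1.690881 + 4.379627 + 0.637388) = 2.72·6.707896 = 18.245478 m
LSR: p² = d² − 2 + 2cos(α−β) + 2d(sin α + sin β) = 36.573481; p = √p² = 6.047601; φ = atan2(−cos α − cos β, d + sin α + sin β) − atan2(−2, p) = 0.203482 rad; t = (φ − α) mod 2π = 4.949315 rad, q = (φ − β) mod 2π = 0.994399 rad → L = 2.72·(4.949315 + 6.047601 + 0.994399) = 2.72·11.991315 = 32.616376 m
RSL: p² = d² − 2 + 2cos(α−β) − 2d(sin α + sin β) = 29.606369; p = √p² = 5.441174; φ = atan2(cos α + cos β, d − sin α − sin β) − atan2(2, p) = -0.224825 rad; t = (α − φ) mod 2π = 1.762179 rad, q = (β − φ) mod 2π = 5.717095 rad → L = 2.72·(1.762179 + 5.441174 + 5.717095) = 2.72·12.920447 = 35.143615 m
RLR: c = (6 − d² + 2cos(α−β) + 2d(sin α − sin β))/8 = -1.397642, |c| > 1 → infeasible
LRL: c = (6 − d² + 2cos(α−β) − 2d(sin α − sin β))/8 = -6.561927, |c| > 1 → infeasible
Shortest: RSR with L = 18.245478 m ≈ 18.2455 m
Convert RSR to answer units (arcs ×180/π): t = 1.690881·180/π = 96.8804°, p = ρ·p = 2.72·4.379627 = 11.9126 m, q = 0.637388·180/π = 36.5196°, L = 18.2455 m.

RSR: t = 96.8804°, p = 11.9126 m, q = 36.5196°, L = 18.2455 m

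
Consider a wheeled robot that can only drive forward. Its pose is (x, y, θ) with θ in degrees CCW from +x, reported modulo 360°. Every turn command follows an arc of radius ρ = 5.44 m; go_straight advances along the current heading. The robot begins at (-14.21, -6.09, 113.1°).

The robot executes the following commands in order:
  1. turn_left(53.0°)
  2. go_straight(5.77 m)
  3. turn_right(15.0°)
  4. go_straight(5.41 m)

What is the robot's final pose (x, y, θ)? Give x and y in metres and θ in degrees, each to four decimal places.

set_pose: (x, y, θ) = (-14.2100, -6.0900, 113.1000°), ρ = 5.44
turn_left(53.0°): centre at ρ to the left, rotate +53.0° → (-17.9070, -2.9436, 166.1000°)
go_straight(5.77): x += 5.77·cos θ, y += 5.77·sin θ → (-23.5080, -1.5575, 166.1000°)
turn_right(15.0°): centre at ρ to the right, rotate −15.0° → (-24.8302, -1.0393, 151.1000°)
go_straight(5.41): x += 5.41·cos θ, y += 5.41·sin θ → (-29.5665, 1.5752, 151.1000°)

(-29.5665, 1.5752, 151.1000°)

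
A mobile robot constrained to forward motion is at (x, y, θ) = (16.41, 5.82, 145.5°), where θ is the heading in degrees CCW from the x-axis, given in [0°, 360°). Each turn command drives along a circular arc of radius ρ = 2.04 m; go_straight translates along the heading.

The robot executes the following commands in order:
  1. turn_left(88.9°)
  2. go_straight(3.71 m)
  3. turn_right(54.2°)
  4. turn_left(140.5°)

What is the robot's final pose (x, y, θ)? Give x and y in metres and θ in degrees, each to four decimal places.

(8.4995, -2.1614, 320.7000°)

set_pose: (x, y, θ) = (16.4100, 5.8200, 145.5000°), ρ = 2.04
turn_left(88.9°): centre at ρ to the left, rotate +88.9° → (13.5958, 5.3263, 234.4000°)
go_straight(3.71): x += 3.71·cos θ, y += 3.71·sin θ → (11.4361, 2.3097, 234.4000°)
turn_right(54.2°): centre at ρ to the right, rotate −54.2° → (9.7845, 1.4573, 180.2000°)
turn_left(140.5°): centre at ρ to the left, rotate +140.5° → (8.4995, -2.1614, 320.7000°)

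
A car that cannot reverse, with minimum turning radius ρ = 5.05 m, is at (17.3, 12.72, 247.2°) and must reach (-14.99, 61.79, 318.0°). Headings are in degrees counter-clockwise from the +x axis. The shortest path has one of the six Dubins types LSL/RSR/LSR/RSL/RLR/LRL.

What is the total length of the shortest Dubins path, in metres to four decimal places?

Let ψ = atan2(Δy, Δx) = atan2(49.07, -32.29) = 123.3465° be the start→goal bearing.
Normalize: d = |goal − start| / ρ = 58.741033/5.05 = 11.631888, α = (θ_start − ψ) mod 360° = 123.8535° = 2.161651 rad, β = (θ_goal − ψ) mod 360° = 194.6535° = 3.397345 rad.
Common terms: sin α = 0.830465, cos α = -0.557071, sin β = -0.252973, cos β = -0.967473, cos(α−β) = 0.328867, d² = 135.300814. Work in radians in the unit-radius frame; every candidate has L = ρ·(t + p + q).
LSL: p² = 2 + d² − 2cos(α−β) + 2d(sin α − sin β) = 161.847928; p = √p² = 12.721947; φ = atan2(cos β − cos α, d + sin α − sin β) = -0.032265 rad; t = (φ − α) mod 2π = 4.089269 rad, q = (β − φ) mod 2π = 3.429609 rad → L = 5.05·(4.089269 + 12.721947 + 3.429609) = 5.05·20.240825 = 102.216167 m
RSR: p² = 2 + d² − 2cos(α−β) + 2d(sin β − sin α) = 111.438233; p = √p² = 10.556431; φ = atan2(cos α − cos β, d − sin α + sin β) = 0.038887 rad; t = (α − φ) mod 2π = 2.122765 rad, q = (φ − β) mod 2π = 2.924728 rad → L = 5.05·(2.122765 + 10.556431 + 2.924728) = 5.05·15.603923 = 78.799811 m
LSR: p² = d² − 2 + 2cos(α−β) + 2d(sin α + sin β) = 147.393185; p = √p² = 12.140560; φ = atan2(−cos α − cos β, d + sin α + sin β) − atan2(−2, p) = 0.287494 rad; t = (φ − α) mod 2π = 4.409028 rad, q = (φ − β) mod 2π = 3.173335 rad → L = 5.05·(4.409028 + 12.140560 + 3.173335) = 5.05·19.722923 = 99.600761 m
RSL: p² = d² − 2 + 2cos(α−β) − 2d(sin α + sin β) = 120.523909; p = √p² = 10.978338; φ = atan2(cos α + cos β, d − sin α − sin β) − atan2(2, p) = -0.317249 rad; t = (α − φ) mod 2π = 2.478901 rad, q = (β − φ) mod 2π = 3.714594 rad → L = 5.05·(2.478901 + 10.978338 + 3.714594) = 5.05·17.171833 = 86.717754 m
RLR: c = (6 − d² + 2cos(α−β) + 2d(sin α − sin β))/8 = -12.929779, |c| > 1 → infeasible
LRL: c = (6 − d² + 2cos(α−β) − 2d(sin α − sin β))/8 = -19.230991, |c| > 1 → infeasible
Shortest: RSR with L = 78.799811 m ≈ 78.7998 m

78.7998 m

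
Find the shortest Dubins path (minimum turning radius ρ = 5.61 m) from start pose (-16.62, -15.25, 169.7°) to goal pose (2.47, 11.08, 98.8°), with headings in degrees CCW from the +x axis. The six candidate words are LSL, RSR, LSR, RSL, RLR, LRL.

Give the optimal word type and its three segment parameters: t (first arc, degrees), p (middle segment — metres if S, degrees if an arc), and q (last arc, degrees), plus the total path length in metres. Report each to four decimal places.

RSL: t = 140.2856°, p = 20.7250 m, q = 69.3856°, L = 41.2545 m

Let ψ = atan2(Δy, Δx) = atan2(26.33, 19.09) = 54.0568° be the start→goal bearing.
Normalize: d = |goal − start| / ρ = 32.522254/5.61 = 5.797193, α = (θ_start − ψ) mod 360° = 115.6432° = 2.018354 rad, β = (θ_goal − ψ) mod 360° = 44.7432° = 0.780916 rad.
Common terms: sin α = 0.901507, cos α = -0.432765, sin β = 0.703930, cos β = 0.710269, cos(α−β) = 0.327218, d² = 33.607449. Work in radians in the unit-radius frame; every candidate has L = ρ·(t + p + q).
LSL: p² = 2 + d² − 2cos(α−β) + 2d(sin α − sin β) = 37.243791; p = √p² = 6.102769; φ = atan2(cos β − cos α, d + sin α − sin β) = 0.188410 rad; t = (φ − α) mod 2π = 4.453241 rad, q = (β − φ) mod 2π = 0.592505 rad → L = 5.61·(4.453241 + 6.102769 + 0.592505) = 5.61·11.148516 = 62.543175 m
RSR: p² = 2 + d² − 2cos(α−β) + 2d(sin β − sin α) = 32.662236; p = √p² = 5.715088; φ = atan2(cos α − cos β, d − sin α + sin β) = -0.201361 rad; t = (α − φ) mod 2π = 2.219715 rad, q = (φ − β) mod 2π = 5.300909 rad → L = 5.61·(2.219715 + 5.715088 + 5.300909) = 5.61·13.235712 = 74.252345 m
LSR: p² = d² − 2 + 2cos(α−β) + 2d(sin α + sin β) = 50.875940; p = √p² = 7.132737; φ = atan2(−cos α − cos β, d + sin α + sin β) − atan2(−2, p) = 0.235907 rad; t = (φ − α) mod 2π = 4.500738 rad, q = (φ − β) mod 2π = 5.738177 rad → L = 5.61·(4.500738 + 7.132737 + 5.738177) = 5.61·17.371652 = 97.454970 m
RSL: p² = d² − 2 + 2cos(α−β) − 2d(sin α + sin β) = 13.647830; p = √p² = 3.694297; φ = atan2(cos α + cos β, d − sin α − sin β) − atan2(2, p) = -0.430091 rad; t = (α − φ) mod 2π = 2.448446 rad, q = (β − φ) mod 2π = 1.211007 rad → L = 5.61·(2.448446 + 3.694297 + 1.211007) = 5.61·7.353750 = 41.254537 m
RLR: c = (6 − d² + 2cos(α−β) + 2d(sin α − sin β))/8 = -3.082779, |c| > 1 → infeasible
LRL: c = (6 − d² + 2cos(α−β) − 2d(sin α − sin β))/8 = -3.655474, |c| > 1 → infeasible
Shortest: RSL with L = 41.254537 m ≈ 41.2545 m
Convert RSL to answer units (arcs ×180/π): t = 2.448446·180/π = 140.2856°, p = ρ·p = 5.61·3.694297 = 20.7250 m, q = 1.211007·180/π = 69.3856°, L = 41.2545 m.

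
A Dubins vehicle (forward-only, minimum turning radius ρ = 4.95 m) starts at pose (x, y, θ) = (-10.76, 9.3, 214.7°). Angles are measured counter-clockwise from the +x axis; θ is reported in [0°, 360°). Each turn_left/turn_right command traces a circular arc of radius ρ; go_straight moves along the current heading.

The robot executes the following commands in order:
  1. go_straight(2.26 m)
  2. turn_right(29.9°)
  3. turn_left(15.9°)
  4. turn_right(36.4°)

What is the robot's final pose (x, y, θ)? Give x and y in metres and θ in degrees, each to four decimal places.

(-19.4464, 6.7133, 164.3000°)

set_pose: (x, y, θ) = (-10.7600, 9.3000, 214.7000°), ρ = 4.95
go_straight(2.26): x += 2.26·cos θ, y += 2.26·sin θ → (-12.6180, 8.0134, 214.7000°)
turn_right(29.9°): centre at ρ to the right, rotate −29.9° → (-15.0218, 7.1504, 184.8000°)
turn_left(15.9°): centre at ρ to the left, rotate +15.9° → (-16.3573, 6.8482, 200.7000°)
turn_right(36.4°): centre at ρ to the right, rotate −36.4° → (-19.4464, 6.7133, 164.3000°)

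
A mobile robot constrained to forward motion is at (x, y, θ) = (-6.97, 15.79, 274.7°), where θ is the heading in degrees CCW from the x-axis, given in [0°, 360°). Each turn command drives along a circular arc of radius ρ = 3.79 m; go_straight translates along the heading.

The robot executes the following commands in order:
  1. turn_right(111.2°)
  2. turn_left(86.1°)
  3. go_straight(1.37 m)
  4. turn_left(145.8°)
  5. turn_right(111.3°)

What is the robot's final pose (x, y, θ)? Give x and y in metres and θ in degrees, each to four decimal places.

set_pose: (x, y, θ) = (-6.9700, 15.7900, 274.7000°), ρ = 3.79
turn_right(111.2°): centre at ρ to the right, rotate −111.2° → (-11.8237, 11.8455, 163.5000°)
turn_left(86.1°): centre at ρ to the left, rotate +86.1° → (-16.4524, 9.5327, 249.6000°)
go_straight(1.37): x += 1.37·cos θ, y += 1.37·sin θ → (-16.9299, 8.2486, 249.6000°)
turn_left(145.8°): centre at ρ to the left, rotate +145.8° → (-11.1822, 3.8382, 395.4000° ≡ 35.4000°)
turn_right(111.3°): centre at ρ to the right, rotate −111.3° → (-5.3109, 1.6722, -75.9000° ≡ 284.1000°)

(-5.3109, 1.6722, 284.1000°)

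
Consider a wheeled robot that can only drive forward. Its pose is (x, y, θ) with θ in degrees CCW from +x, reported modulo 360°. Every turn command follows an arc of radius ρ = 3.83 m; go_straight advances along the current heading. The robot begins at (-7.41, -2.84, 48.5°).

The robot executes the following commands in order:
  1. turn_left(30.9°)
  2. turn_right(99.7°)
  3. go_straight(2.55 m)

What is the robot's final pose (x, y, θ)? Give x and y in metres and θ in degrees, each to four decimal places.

(0.9712, 0.9962, 339.7000°)

set_pose: (x, y, θ) = (-7.4100, -2.8400, 48.5000°), ρ = 3.83
turn_left(30.9°): centre at ρ to the left, rotate +30.9° → (-6.5139, -1.0067, 79.4000°)
turn_right(99.7°): centre at ρ to the right, rotate −99.7° → (-1.4205, 1.8809, -20.3000° ≡ 339.7000°)
go_straight(2.55): x += 2.55·cos θ, y += 2.55·sin θ → (0.9712, 0.9962, 339.7000°)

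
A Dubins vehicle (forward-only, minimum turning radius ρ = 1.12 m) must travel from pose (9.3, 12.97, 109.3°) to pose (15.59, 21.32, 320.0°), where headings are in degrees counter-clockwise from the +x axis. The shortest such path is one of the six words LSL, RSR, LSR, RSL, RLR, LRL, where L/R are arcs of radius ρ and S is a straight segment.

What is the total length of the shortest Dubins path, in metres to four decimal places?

11.3498 m

Let ψ = atan2(Δy, Δx) = atan2(8.35, 6.29) = 53.0095° be the start→goal bearing.
Normalize: d = |goal − start| / ρ = 10.454023/1.12 = 9.333949, α = (θ_start − ψ) mod 360° = 56.2905° = 0.982454 rad, β = (θ_goal − ψ) mod 360° = 266.9905° = 4.659863 rad.
Common terms: sin α = 0.831862, cos α = 0.554983, sin β = -0.998621, cos β = -0.052502, cos(α−β) = -0.859852, d² = 87.122608. Work in radians in the unit-radius frame; every candidate has L = ρ·(t + p + q).
LSL: p² = 2 + d² − 2cos(α−β) + 2d(sin α − sin β) = 125.013578; p = √p² = 11.180947; φ = atan2(cos β − cos α, d + sin α − sin β) = -0.054359 rad; t = (φ − α) mod 2π = 5.246372 rad, q = (β − φ) mod 2π = 4.714222 rad → L = 1.12·(5.246372 + 11.180947 + 4.714222) = 1.12·21.141541 = 23.678526 m
RSR: p² = 2 + d² − 2cos(α−β) + 2d(sin β − sin α) = 56.671048; p = √p² = 7.528018; φ = atan2(cos α − cos β, d − sin α + sin β) = 0.080784 rad; t = (α − φ) mod 2π = 0.901670 rad, q = (φ − β) mod 2π = 1.704107 rad → L = 1.12·(0.901670 + 7.528018 + 1.704107) = 1.12·10.133794 = 11.349849 m
LSR: p² = d² − 2 + 2cos(α−β) + 2d(sin α + sin β) = 80.289865; p = √p² = 8.960461; φ = atan2(−cos α − cos β, d + sin α + sin β) − atan2(−2, p) = 0.164845 rad; t = (φ − α) mod 2π = 5.465576 rad, q = (φ − β) mod 2π = 1.788167 rad → L = 1.12·(5.465576 + 8.960461 + 1.788167) = 1.12·16.214205 = 18.159909 m
RSL: p² = d² − 2 + 2cos(α−β) − 2d(sin α + sin β) = 86.515943; p = √p² = 9.301395; φ = atan2(cos α + cos β, d − sin α − sin β) − atan2(2, p) = -0.158957 rad; t = (α − φ) mod 2π = 1.141411 rad, q = (β − φ) mod 2π = 4.818820 rad → L = 1.12·(1.141411 + 9.301395 + 4.818820) = 1.12·15.261626 = 17.093021 m
RLR: c = (6 − d² + 2cos(α−β) + 2d(sin α − sin β))/8 = -6.083881, |c| > 1 → infeasible
LRL: c = (6 − d² + 2cos(α−β) − 2d(sin α − sin β))/8 = -14.626697, |c| > 1 → infeasible
Shortest: RSR with L = 11.349849 m ≈ 11.3498 m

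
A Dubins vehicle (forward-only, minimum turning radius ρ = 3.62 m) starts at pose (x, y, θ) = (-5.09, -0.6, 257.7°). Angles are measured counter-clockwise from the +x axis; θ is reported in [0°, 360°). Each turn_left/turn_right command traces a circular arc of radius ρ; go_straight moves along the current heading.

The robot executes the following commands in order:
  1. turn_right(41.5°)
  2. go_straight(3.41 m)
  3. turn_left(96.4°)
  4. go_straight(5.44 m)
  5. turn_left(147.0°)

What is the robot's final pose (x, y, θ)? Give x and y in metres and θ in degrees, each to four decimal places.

set_pose: (x, y, θ) = (-5.0900, -0.6000, 257.7000°), ρ = 3.62
turn_right(41.5°): centre at ρ to the right, rotate −41.5° → (-6.4889, -2.7500, 216.2000°)
go_straight(3.41): x += 3.41·cos θ, y += 3.41·sin θ → (-9.2406, -4.7640, 216.2000°)
turn_left(96.4°): centre at ρ to the left, rotate +96.4° → (-9.7673, -10.1355, 312.6000°)
go_straight(5.44): x += 5.44·cos θ, y += 5.44·sin θ → (-6.0851, -14.1398, 312.6000°)
turn_left(147.0°): centre at ρ to the left, rotate +147.0° → (0.1489, -11.0859, 459.6000° ≡ 99.6000°)

(0.1489, -11.0859, 99.6000°)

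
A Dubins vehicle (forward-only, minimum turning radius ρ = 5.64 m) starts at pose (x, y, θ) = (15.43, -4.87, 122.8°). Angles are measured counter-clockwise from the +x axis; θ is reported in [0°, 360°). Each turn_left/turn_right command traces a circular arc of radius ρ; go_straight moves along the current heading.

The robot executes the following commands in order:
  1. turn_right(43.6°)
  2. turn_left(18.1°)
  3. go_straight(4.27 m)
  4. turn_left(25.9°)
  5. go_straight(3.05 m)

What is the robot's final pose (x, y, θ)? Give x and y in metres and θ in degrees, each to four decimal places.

set_pose: (x, y, θ) = (15.4300, -4.8700, 122.8000°), ρ = 5.64
turn_right(43.6°): centre at ρ to the right, rotate −43.6° → (14.6307, -0.7579, 79.2000°)
turn_left(18.1°): centre at ρ to the left, rotate +18.1° → (14.6849, 1.0155, 97.3000°)
go_straight(4.27): x += 4.27·cos θ, y += 4.27·sin θ → (14.1423, 5.2509, 97.3000°)
turn_left(25.9°): centre at ρ to the left, rotate +25.9° → (13.2674, 7.6225, 123.2000°)
go_straight(3.05): x += 3.05·cos θ, y += 3.05·sin θ → (11.5973, 10.1747, 123.2000°)

(11.5973, 10.1747, 123.2000°)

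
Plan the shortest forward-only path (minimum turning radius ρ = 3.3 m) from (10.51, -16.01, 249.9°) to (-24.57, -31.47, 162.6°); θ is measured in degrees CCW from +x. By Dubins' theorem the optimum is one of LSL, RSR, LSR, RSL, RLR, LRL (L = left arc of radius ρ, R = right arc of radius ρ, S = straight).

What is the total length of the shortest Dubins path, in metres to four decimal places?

38.8128 m

Let ψ = atan2(Δy, Δx) = atan2(-15.46, -35.08) = -156.2166° be the start→goal bearing.
Normalize: d = |goal − start| / ρ = 38.335597/3.3 = 11.616848, α = (θ_start − ψ) mod 360° = 46.1166° = 0.804886 rad, β = (θ_goal − ψ) mod 360° = 318.8166° = 5.564399 rad.
Common terms: sin α = 0.720752, cos α = 0.693193, sin β = -0.658472, cos β = 0.752605, cos(α−β) = 0.047106, d² = 134.951148. Work in radians in the unit-radius frame; every candidate has L = ρ·(t + p + q).
LSL: p² = 2 + d² − 2cos(α−β) + 2d(sin α − sin β) = 168.901392; p = √p² = 12.996207; φ = atan2(cos β − cos α, d + sin α − sin β) = 0.004572 rad; t = (φ − α) mod 2π = 5.482871 rad, q = (β − φ) mod 2π = 5.559827 rad → L = 3.3·(5.482871 + 12.996207 + 5.559827) = 3.3·24.038905 = 79.328387 m
RSR: p² = 2 + d² − 2cos(α−β) + 2d(sin β − sin α) = 104.812478; p = √p² = 10.237797; φ = atan2(cos α − cos β, d − sin α + sin β) = -0.005803 rad; t = (α − φ) mod 2π = 0.810689 rad, q = (φ − β) mod 2π = 0.712983 rad → L = 3.3·(0.810689 + 10.237797 + 0.712983) = 3.3·11.761469 = 38.812848 m
LSR: p² = d² − 2 + 2cos(α−β) + 2d(sin α + sin β) = 134.492355; p = √p² = 11.597084; φ = atan2(−cos α − cos β, d + sin α + sin β) − atan2(−2, p) = 0.047611 rad; t = (φ − α) mod 2π = 5.525910 rad, q = (φ − β) mod 2π = 0.766397 rad → L = 3.3·(5.525910 + 11.597084 + 0.766397) = 3.3·17.889390 = 59.034989 m
RSL: p² = d² − 2 + 2cos(α−β) − 2d(sin α + sin β) = 131.598366; p = √p² = 11.471633; φ = atan2(cos α + cos β, d − sin α − sin β) − atan2(2, p) = -0.048127 rad; t = (α − φ) mod 2π = 0.853013 rad, q = (β − φ) mod 2π = 5.612526 rad → L = 3.3·(0.853013 + 11.471633 + 5.612526) = 3.3·17.937173 = 59.192670 m
RLR: c = (6 − d² + 2cos(α−β) + 2d(sin α − sin β))/8 = -12.101560, |c| > 1 → infeasible
LRL: c = (6 − d² + 2cos(α−β) − 2d(sin α − sin β))/8 = -20.112674, |c| > 1 → infeasible
Shortest: RSR with L = 38.812848 m ≈ 38.8128 m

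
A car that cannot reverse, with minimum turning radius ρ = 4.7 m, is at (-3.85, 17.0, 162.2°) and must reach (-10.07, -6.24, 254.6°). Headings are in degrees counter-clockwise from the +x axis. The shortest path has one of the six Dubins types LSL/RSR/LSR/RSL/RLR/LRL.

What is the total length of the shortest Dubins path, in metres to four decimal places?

27.6232 m

Let ψ = atan2(Δy, Δx) = atan2(-23.24, -6.22) = -104.9836° be the start→goal bearing.
Normalize: d = |goal − start| / ρ = 24.057972/4.7 = 5.118717, α = (θ_start − ψ) mod 360° = 267.1836° = 4.663233 rad, β = (θ_goal − ψ) mod 360° = 359.5836° = 6.275917 rad.
Common terms: sin α = -0.998792, cos α = -0.049136, sin β = -0.007268, cos β = 0.999974, cos(α−β) = -0.041876, d² = 26.201268. Work in radians in the unit-radius frame; every candidate has L = ρ·(t + p + q).
LSL: p² = 2 + d² − 2cos(α−β) + 2d(sin α − sin β) = 18.134355; p = √p² = 4.258445; φ = atan2(cos β − cos α, d + sin α − sin β) = 0.248922 rad; t = (φ − α) mod 2π = 1.868875 rad, q = (β − φ) mod 2π = 6.026995 rad → L = 4.7·(1.868875 + 4.258445 + 6.026995) = 4.7·12.154315 = 57.125279 m
RSR: p² = 2 + d² − 2cos(α−β) + 2d(sin β − sin α) = 38.435683; p = √p² = 6.199652; φ = atan2(cos α − cos β, d − sin α + sin β) = -0.170039 rad; t = (α − φ) mod 2π = 4.833272 rad, q = (φ − β) mod 2π = 6.120414 rad → L = 4.7·(4.833272 + 6.199652 + 6.120414) = 4.7·17.153338 = 80.620690 m
LSR: p² = d² − 2 + 2cos(α−β) + 2d(sin α + sin β) = 13.818043; p = √p² = 3.717263; φ = atan2(−cos α − cos β, d + sin α + sin β) − atan2(−2, p) = 0.266401 rad; t = (φ − α) mod 2π = 1.886353 rad, q = (φ − β) mod 2π = 0.273669 rad → L = 4.7·(1.886353 + 3.717263 + 0.273669) = 4.7·5.877285 = 27.623242 m
RSL: p² = d² − 2 + 2cos(α−β) − 2d(sin α + sin β) = 34.416990; p = √p² = 5.866600; φ = atan2(cos α + cos β, d − sin α − sin β) − atan2(2, p) = -0.174542 rad; t = (α − φ) mod 2π = 4.837775 rad, q = (β − φ) mod 2π = 0.167274 rad → L = 4.7·(4.837775 + 5.866600 + 0.167274) = 4.7·10.871648 = 51.096746 m
RLR: c = (6 − d² + 2cos(α−β) + 2d(sin α − sin β))/8 = -3.804460, |c| > 1 → infeasible
LRL: c = (6 − d² + 2cos(α−β) − 2d(sin α − sin β))/8 = -1.266794, |c| > 1 → infeasible
Shortest: LSR with L = 27.623242 m ≈ 27.6232 m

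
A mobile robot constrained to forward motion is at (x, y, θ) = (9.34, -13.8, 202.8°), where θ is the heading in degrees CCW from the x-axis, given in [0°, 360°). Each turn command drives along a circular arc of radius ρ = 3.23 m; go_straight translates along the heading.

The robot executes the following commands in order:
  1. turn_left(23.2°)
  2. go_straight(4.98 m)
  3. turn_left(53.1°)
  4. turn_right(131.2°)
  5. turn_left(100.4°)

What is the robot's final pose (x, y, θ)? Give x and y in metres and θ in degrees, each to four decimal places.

set_pose: (x, y, θ) = (9.3400, -13.8000, 202.8000°), ρ = 3.23
turn_left(23.2°): centre at ρ to the left, rotate +23.2° → (8.2682, -14.5339, 226.0000°)
go_straight(4.98): x += 4.98·cos θ, y += 4.98·sin θ → (4.8088, -18.1162, 226.0000°)
turn_left(53.1°): centre at ρ to the left, rotate +53.1° → (3.9429, -20.8708, 279.1000°)
turn_right(131.2°): centre at ρ to the right, rotate −131.2° → (-0.9628, -24.1178, 147.9000°)
turn_left(100.4°): centre at ρ to the left, rotate +100.4° → (-5.6803, -25.6598, 248.3000°)

(-5.6803, -25.6598, 248.3000°)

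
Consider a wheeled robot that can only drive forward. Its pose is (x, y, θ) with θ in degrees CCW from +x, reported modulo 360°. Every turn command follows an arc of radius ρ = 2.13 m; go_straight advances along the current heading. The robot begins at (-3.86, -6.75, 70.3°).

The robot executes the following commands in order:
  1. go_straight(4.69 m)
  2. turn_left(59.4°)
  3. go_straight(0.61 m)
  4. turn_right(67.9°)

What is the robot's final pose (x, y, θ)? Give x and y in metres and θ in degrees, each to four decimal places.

(-3.2735, 2.5805, 61.8000°)

set_pose: (x, y, θ) = (-3.8600, -6.7500, 70.3000°), ρ = 2.13
go_straight(4.69): x += 4.69·cos θ, y += 4.69·sin θ → (-2.2790, -2.3345, 70.3000°)
turn_left(59.4°): centre at ρ to the left, rotate +59.4° → (-2.6455, -0.2559, 129.7000°)
go_straight(0.61): x += 0.61·cos θ, y += 0.61·sin θ → (-3.0352, 0.2134, 129.7000°)
turn_right(67.9°): centre at ρ to the right, rotate −67.9° → (-3.2735, 2.5805, 61.8000°)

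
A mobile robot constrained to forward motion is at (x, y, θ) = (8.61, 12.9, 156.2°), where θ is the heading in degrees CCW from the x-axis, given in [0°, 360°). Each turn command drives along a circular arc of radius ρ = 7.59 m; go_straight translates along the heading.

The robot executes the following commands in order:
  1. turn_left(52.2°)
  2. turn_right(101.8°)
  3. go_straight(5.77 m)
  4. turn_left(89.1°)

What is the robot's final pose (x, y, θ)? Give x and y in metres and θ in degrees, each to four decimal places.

set_pose: (x, y, θ) = (8.6100, 12.9000, 156.2000°), ρ = 7.59
turn_left(52.2°): centre at ρ to the left, rotate +52.2° → (1.9371, 12.6320, 208.4000°)
turn_right(101.8°): centre at ρ to the right, rotate −101.8° → (-8.9466, 17.1401, 106.6000°)
go_straight(5.77): x += 5.77·cos θ, y += 5.77·sin θ → (-10.5950, 22.6697, 106.6000°)
turn_left(89.1°): centre at ρ to the left, rotate +89.1° → (-19.9225, 27.8081, 195.7000°)

(-19.9225, 27.8081, 195.7000°)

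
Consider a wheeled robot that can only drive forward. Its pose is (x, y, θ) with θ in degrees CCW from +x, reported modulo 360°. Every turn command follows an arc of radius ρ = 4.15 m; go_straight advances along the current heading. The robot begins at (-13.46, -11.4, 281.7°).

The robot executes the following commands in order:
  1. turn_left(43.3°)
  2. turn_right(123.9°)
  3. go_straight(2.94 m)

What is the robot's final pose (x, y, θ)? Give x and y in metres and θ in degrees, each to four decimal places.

(-15.4058, -22.2875, 201.1000°)

set_pose: (x, y, θ) = (-13.4600, -11.4000, 281.7000°), ρ = 4.15
turn_left(43.3°): centre at ρ to the left, rotate +43.3° → (-11.7766, -13.9579, 325.0000°)
turn_right(123.9°): centre at ρ to the right, rotate −123.9° → (-12.6629, -21.2292, 201.1000°)
go_straight(2.94): x += 2.94·cos θ, y += 2.94·sin θ → (-15.4058, -22.2875, 201.1000°)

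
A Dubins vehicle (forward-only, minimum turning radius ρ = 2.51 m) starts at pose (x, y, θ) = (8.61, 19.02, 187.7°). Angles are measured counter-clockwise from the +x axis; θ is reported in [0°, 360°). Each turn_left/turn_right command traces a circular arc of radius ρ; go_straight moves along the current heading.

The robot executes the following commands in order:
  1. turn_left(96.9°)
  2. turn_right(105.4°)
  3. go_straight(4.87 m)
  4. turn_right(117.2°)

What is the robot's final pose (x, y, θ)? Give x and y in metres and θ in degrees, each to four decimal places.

(-2.9973, 16.5136, 62.0000°)

set_pose: (x, y, θ) = (8.6100, 19.0200, 187.7000°), ρ = 2.51
turn_left(96.9°): centre at ρ to the left, rotate +96.9° → (6.5174, 15.8999, 284.6000°)
turn_right(105.4°): centre at ρ to the right, rotate −105.4° → (4.0534, 12.7575, 179.2000°)
go_straight(4.87): x += 4.87·cos θ, y += 4.87·sin θ → (-0.8162, 12.8255, 179.2000°)
turn_right(117.2°): centre at ρ to the right, rotate −117.2° → (-2.9973, 16.5136, 62.0000°)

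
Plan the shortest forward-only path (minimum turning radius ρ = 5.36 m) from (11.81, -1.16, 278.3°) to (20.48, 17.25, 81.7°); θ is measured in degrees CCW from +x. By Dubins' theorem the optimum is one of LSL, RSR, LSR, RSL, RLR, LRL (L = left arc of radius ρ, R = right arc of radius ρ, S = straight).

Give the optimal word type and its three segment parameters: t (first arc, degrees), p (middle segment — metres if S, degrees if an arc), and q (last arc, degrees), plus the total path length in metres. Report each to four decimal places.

Let ψ = atan2(Δy, Δx) = atan2(18.41, 8.67) = 64.7824° be the start→goal bearing.
Normalize: d = |goal − start| / ρ = 20.349373/5.36 = 3.796525, α = (θ_start − ψ) mod 360° = 213.5176° = 3.726585 rad, β = (θ_goal − ψ) mod 360° = 16.9176° = 0.295268 rad.
Common terms: sin α = -0.552193, cos α = -0.833716, sin β = 0.290996, cos β = 0.956724, cos(α−β) = -0.958323, d² = 14.413601. Work in radians in the unit-radius frame; every candidate has L = ρ·(t + p + q).
LSL: p² = 2 + d² − 2cos(α−β) + 2d(sin α − sin β) = 11.927867; p = √p² = 3.453674; φ = atan2(cos β − cos α, d + sin α − sin β) = 0.544998 rad; t = (φ − α) mod 2π = 3.101598 rad, q = (β − φ) mod 2π = 6.033456 rad → L = 5.36·(3.101598 + 3.453674 + 6.033456) = 5.36·12.588728 = 67.475581 m
RSR: p² = 2 + d² − 2cos(α−β) + 2d(sin β − sin α) = 24.732626; p = √p² = 4.973191; φ = atan2(cos α − cos β, d − sin α + sin β) = -0.368288 rad; t = (α − φ) mod 2π = 4.094873 rad, q = (φ − β) mod 2π = 5.619630 rad → L = 5.36·(4.094873 + 4.973191 + 5.619630) = 5.36·14.687693 = 78.726036 m
LSR: p² = d² − 2 + 2cos(α−β) + 2d(sin α + sin β) = 8.513674; p = √p² = 2.917820; φ = atan2(−cos α − cos β, d + sin α + sin β) − atan2(−2, p) = 0.566109 rad; t = (φ − α) mod 2π = 3.122709 rad, q = (φ − β) mod 2π = 0.270841 rad → L = 5.36·(3.122709 + 2.917820 + 0.270841) = 5.36·6.311371 = 33.828949 m
RSL: p² = d² − 2 + 2cos(α−β) − 2d(sin α + sin β) = 12.480238; p = √p² = 3.532738; φ = atan2(cos α + cos β, d − sin α − sin β) − atan2(2, p) = -0.484840 rad; t = (α − φ) mod 2π = 4.211425 rad, q = (β − φ) mod 2π = 0.780108 rad → L = 5.36·(4.211425 + 3.532738 + 0.780108) = 5.36·8.524271 = 45.690092 m
RLR: c = (6 − d² + 2cos(α−β) + 2d(sin α − sin β))/8 = -2.091578, |c| > 1 → infeasible
LRL: c = (6 − d² + 2cos(α−β) − 2d(sin α − sin β))/8 = -0.490983; p = 2π − arccos c = 4.199171 rad; φ = atan2(cos β − cos α, d + sin α − sin β) = 0.544998 rad; t = (φ − α + p/2) mod 2π = 5.201183 rad, q = (β − α − t + p) mod 2π = 1.849856 rad → L = 5.36·(5.201183 + 4.199171 + 1.849856) = 5.36·11.250210 = 60.301123 m
Shortest: LSR with L = 33.828949 m ≈ 33.8289 m
Convert LSR to answer units (arcs ×180/π): t = 3.122709·180/π = 178.9181°, p = ρ·p = 5.36·2.917820 = 15.6395 m, q = 0.270841·180/π = 15.5181°, L = 33.8289 m.

LSR: t = 178.9181°, p = 15.6395 m, q = 15.5181°, L = 33.8289 m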